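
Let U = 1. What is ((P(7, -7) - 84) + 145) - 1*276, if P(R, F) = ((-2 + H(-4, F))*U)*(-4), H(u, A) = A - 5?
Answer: -159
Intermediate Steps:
H(u, A) = -5 + A
P(R, F) = 28 - 4*F (P(R, F) = ((-2 + (-5 + F))*1)*(-4) = ((-7 + F)*1)*(-4) = (-7 + F)*(-4) = 28 - 4*F)
((P(7, -7) - 84) + 145) - 1*276 = (((28 - 4*(-7)) - 84) + 145) - 1*276 = (((28 + 28) - 84) + 145) - 276 = ((56 - 84) + 145) - 276 = (-28 + 145) - 276 = 117 - 276 = -159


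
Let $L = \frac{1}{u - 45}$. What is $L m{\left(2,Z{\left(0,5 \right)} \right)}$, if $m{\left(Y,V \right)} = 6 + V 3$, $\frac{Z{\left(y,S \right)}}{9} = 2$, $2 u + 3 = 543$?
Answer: $\frac{4}{15} \approx 0.26667$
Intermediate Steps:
$u = 270$ ($u = - \frac{3}{2} + \frac{1}{2} \cdot 543 = - \frac{3}{2} + \frac{543}{2} = 270$)
$Z{\left(y,S \right)} = 18$ ($Z{\left(y,S \right)} = 9 \cdot 2 = 18$)
$m{\left(Y,V \right)} = 6 + 3 V$
$L = \frac{1}{225}$ ($L = \frac{1}{270 - 45} = \frac{1}{225} \approx 0.0044444$)
$L m{\left(2,Z{\left(0,5 \right)} \right)} = \frac{6 + 3 \cdot 18}{225} = \frac{6 + 54}{225} = \frac{1}{225} \cdot 60 = \frac{4}{15}$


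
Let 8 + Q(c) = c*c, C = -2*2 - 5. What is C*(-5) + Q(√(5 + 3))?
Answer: 45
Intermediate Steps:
C = -9 (C = -4 - 5 = -9)
Q(c) = -8 + c² (Q(c) = -8 + c*c = -8 + c²)
C*(-5) + Q(√(5 + 3)) = -9*(-5) + (-8 + (√(5 + 3))²) = 45 + (-8 + (√8)²) = 45 + (-8 + (2*√2)²) = 45 + (-8 + 8) = 45 + 0 = 45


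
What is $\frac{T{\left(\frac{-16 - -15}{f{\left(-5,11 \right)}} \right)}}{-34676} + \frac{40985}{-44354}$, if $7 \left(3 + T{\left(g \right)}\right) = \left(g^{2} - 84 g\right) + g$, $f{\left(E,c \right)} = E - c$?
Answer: $- \frac{1273242838129}{1378065296384} \approx -0.92393$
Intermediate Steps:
$T{\left(g \right)} = -3 - \frac{83 g}{7} + \frac{g^{2}}{7}$ ($T{\left(g \right)} = -3 + \frac{\left(g^{2} - 84 g\right) + g}{7} = -3 + \frac{g^{2} - 83 g}{7} = -3 + \left(- \frac{83 g}{7} + \frac{g^{2}}{7}\right) = -3 - \frac{83 g}{7} + \frac{g^{2}}{7}$)
$\frac{T{\left(\frac{-16 - -15}{f{\left(-5,11 \right)}} \right)}}{-34676} + \frac{40985}{-44354} = \frac{-3 - \frac{83 \frac{-16 - -15}{-5 - 11}}{7} + \frac{\left(\frac{-16 - -15}{-5 - 11}\right)^{2}}{7}}{-34676} + \frac{40985}{-44354} = \left(-3 - \frac{83 \frac{-16 + 15}{-5 - 11}}{7} + \frac{\left(\frac{-16 + 15}{-5 - 11}\right)^{2}}{7}\right) \left(- \frac{1}{34676}\right) + 40985 \left(- \frac{1}{44354}\right) = \left(-3 - \frac{83 \left(- \frac{1}{-16}\right)}{7} + \frac{\left(- \frac{1}{-16}\right)^{2}}{7}\right) \left(- \frac{1}{34676}\right) - \frac{40985}{44354} = \left(-3 - \frac{83 \left(\left(-1\right) \left(- \frac{1}{16}\right)\right)}{7} + \frac{\left(\left(-1\right) \left(- \frac{1}{16}\right)\right)^{2}}{7}\right) \left(- \frac{1}{34676}\right) - \frac{40985}{44354} = \left(-3 - \frac{83}{112} + \frac{1}{7 \cdot 256}\right) \left(- \frac{1}{34676}\right) - \frac{40985}{44354} = \left(-3 - \frac{83}{112} + \frac{1}{7} \cdot \frac{1}{256}\right) \left(- \frac{1}{34676}\right) - \frac{40985}{44354} = \left(-3 - \frac{83}{112} + \frac{1}{1792}\right) \left(- \frac{1}{34676}\right) - \frac{40985}{44354} = \left(- \frac{6703}{1792}\right) \left(- \frac{1}{34676}\right) - \frac{40985}{44354} = \frac{6703}{62139392} - \frac{40985}{44354} = - \frac{1273242838129}{1378065296384}$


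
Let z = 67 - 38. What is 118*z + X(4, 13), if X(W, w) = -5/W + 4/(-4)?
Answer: 13679/4 ≈ 3419.8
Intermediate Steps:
X(W, w) = -1 - 5/W (X(W, w) = -5/W + 4*(-¼) = -5/W - 1 = -1 - 5/W)
z = 29
118*z + X(4, 13) = 118*29 + (-5 - 1*4)/4 = 3422 + (-5 - 4)/4 = 3422 + (¼)*(-9) = 3422 - 9/4 = 13679/4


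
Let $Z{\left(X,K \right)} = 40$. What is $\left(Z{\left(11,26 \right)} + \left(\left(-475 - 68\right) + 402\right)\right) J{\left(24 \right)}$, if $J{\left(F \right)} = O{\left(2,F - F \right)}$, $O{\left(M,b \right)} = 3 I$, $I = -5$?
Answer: $1515$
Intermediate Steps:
$O{\left(M,b \right)} = -15$ ($O{\left(M,b \right)} = 3 \left(-5\right) = -15$)
$J{\left(F \right)} = -15$
$\left(Z{\left(11,26 \right)} + \left(\left(-475 - 68\right) + 402\right)\right) J{\left(24 \right)} = \left(40 + \left(\left(-475 - 68\right) + 402\right)\right) \left(-15\right) = \left(40 + \left(-543 + 402\right)\right) \left(-15\right) = \left(40 - 141\right) \left(-15\right) = \left(-101\right) \left(-15\right) = 1515$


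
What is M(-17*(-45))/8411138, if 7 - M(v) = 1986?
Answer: -1979/8411138 ≈ -0.00023528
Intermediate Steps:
M(v) = -1979 (M(v) = 7 - 1*1986 = 7 - 1986 = -1979)
M(-17*(-45))/8411138 = -1979/8411138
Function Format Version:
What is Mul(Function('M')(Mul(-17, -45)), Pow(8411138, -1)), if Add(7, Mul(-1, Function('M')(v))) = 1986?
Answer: Rational(-1979, 8411138) ≈ -0.00023528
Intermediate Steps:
Function('M')(v) = -1979 (Function('M')(v) = Add(7, Mul(-1, 1986)) = Add(7, -1986) = -1979)
Mul(Function('M')(Mul(-17, -45)), Pow(8411138, -1)) = Mul(-1979, Pow(8411138, -1)) = Mul(-1979, Rational(1, 8411138)) = Rational(-1979, 8411138)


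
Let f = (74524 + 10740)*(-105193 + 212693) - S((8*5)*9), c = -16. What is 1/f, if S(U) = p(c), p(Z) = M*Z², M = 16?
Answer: 1/9165875904 ≈ 1.0910e-10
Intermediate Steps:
p(Z) = 16*Z²
S(U) = 4096 (S(U) = 16*(-16)² = 16*256 = 4096)
f = 9165875904 (f = (74524 + 10740)*(-105193 + 212693) - 1*4096 = 85264*107500 - 4096 = 9165880000 - 4096 = 9165875904)
1/f = 1/9165875904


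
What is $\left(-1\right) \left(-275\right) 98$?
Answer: $26950$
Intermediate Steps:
$\left(-1\right) \left(-275\right) 98 = 275 \cdot 98 = 26950$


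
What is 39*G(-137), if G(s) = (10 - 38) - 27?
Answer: -2145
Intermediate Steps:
G(s) = -55 (G(s) = -28 - 27 = -55)
39*G(-137) = 39*(-55) = -2145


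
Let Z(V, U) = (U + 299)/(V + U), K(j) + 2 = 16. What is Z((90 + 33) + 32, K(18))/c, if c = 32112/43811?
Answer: 13712843/5426928 ≈ 2.5268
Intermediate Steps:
c = 32112/43811 (c = 32112*(1/43811) = 32112/43811 ≈ 0.73297)
K(j) = 14 (K(j) = -2 + 16 = 14)
Z(V, U) = (299 + U)/(U + V)
Z((90 + 33) + 32, K(18))/c = ((299 + 14)/(14 + ((90 + 33) + 32)))/(32112/43811) = (313/(14 + (123 + 32)))*(43811/32112) = (313/(14 + 155))*(43811/32112) = (313/169)*(43811/32112) = 13712843/5426928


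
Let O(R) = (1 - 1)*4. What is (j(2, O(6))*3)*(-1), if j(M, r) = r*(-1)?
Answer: 0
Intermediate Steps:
O(R) = 0 (O(R) = 0*4 = 0)
j(M, r) = -r
(j(2, O(6))*3)*(-1) = (-1*0*3)*(-1) = (0*3)*(-1) = 0*(-1) = 0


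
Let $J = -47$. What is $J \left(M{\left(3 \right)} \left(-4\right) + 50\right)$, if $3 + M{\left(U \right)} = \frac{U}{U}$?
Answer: $-2726$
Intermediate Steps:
$M{\left(U \right)} = -2$ ($M{\left(U \right)} = -3 + \frac{U}{U} = -3 + 1 = -2$)
$J \left(M{\left(3 \right)} \left(-4\right) + 50\right) = - 47 \left(\left(-2\right) \left(-4\right) + 50\right) = - 47 \left(8 + 50\right) = \left(-47\right) 58 = -2726$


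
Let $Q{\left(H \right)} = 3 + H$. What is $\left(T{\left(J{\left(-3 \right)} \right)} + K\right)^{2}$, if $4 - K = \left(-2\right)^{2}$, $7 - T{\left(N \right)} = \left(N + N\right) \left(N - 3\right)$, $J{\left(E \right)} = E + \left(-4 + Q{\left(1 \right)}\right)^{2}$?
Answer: $841$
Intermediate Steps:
$J{\left(E \right)} = E$ ($J{\left(E \right)} = E + \left(-4 + \left(3 + 1\right)\right)^{2} = E + \left(-4 + 4\right)^{2} = E + 0^{2} = E + 0 = E$)
$T{\left(N \right)} = 7 - 2 N \left(-3 + N\right)$ ($T{\left(N \right)} = 7 - \left(N + N\right) \left(N - 3\right) = 7 - 2 N \left(-3 + N\right)$)
$K = 0$ ($K = 4 - \left(-2\right)^{2} = 4 - 4 = 0$)
$\left(T{\left(J{\left(-3 \right)} \right)} + K\right)^{2} = \left(\left(7 - 2 \left(-3\right)^{2} + 6 \left(-3\right)\right) + 0\right)^{2} = \left(\left(7 - 18 - 18\right) + 0\right)^{2} = \left(-29 + 0\right)^{2} = \left(-29\right)^{2} = 841$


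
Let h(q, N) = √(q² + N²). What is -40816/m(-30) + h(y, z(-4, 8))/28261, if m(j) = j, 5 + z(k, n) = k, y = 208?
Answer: 20408/15 + √43345/28261 ≈ 1360.5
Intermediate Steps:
z(k, n) = -5 + k
h(q, N) = √(N² + q²)
-40816/m(-30) + h(y, z(-4, 8))/28261 = -40816/(-30) + √((-5 - 4)² + 208²)/28261 = -40816*(-1/30) + √((-9)² + 43264)*(1/28261) = 20408/15 + √(81 + 43264)*(1/28261) = 20408/15 + √43345*(1/28261) = 20408/15 + √43345/28261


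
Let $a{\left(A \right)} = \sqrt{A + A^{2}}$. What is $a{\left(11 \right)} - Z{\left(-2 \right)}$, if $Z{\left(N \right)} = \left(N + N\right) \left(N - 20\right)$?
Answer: $-88 + 2 \sqrt{33} \approx -76.511$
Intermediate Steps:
$Z{\left(N \right)} = 2 N \left(-20 + N\right)$
$a{\left(11 \right)} - Z{\left(-2 \right)} = \sqrt{11 \left(1 + 11\right)} - 2 \left(-2\right) \left(-20 - 2\right) = \sqrt{11 \cdot 12} - 2 \left(-2\right) \left(-22\right) = \sqrt{132} - 88 = 2 \sqrt{33} - 88 = -88 + 2 \sqrt{33}$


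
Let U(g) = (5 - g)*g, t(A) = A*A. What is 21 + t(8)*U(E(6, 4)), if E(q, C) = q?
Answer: -363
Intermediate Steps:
t(A) = A²
U(g) = g*(5 - g)
21 + t(8)*U(E(6, 4)) = 21 + 8²*(6*(5 - 1*6)) = 21 + 64*(6*(5 - 6)) = 21 + 64*(6*(-1)) = 21 + 64*(-6) = 21 - 384 = -363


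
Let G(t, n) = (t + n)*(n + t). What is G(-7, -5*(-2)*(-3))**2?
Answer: 1874161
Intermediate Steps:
G(t, n) = (n + t)**2 (G(t, n) = (n + t)*(n + t) = (n + t)**2)
G(-7, -5*(-2)*(-3))**2 = ((-5*(-2)*(-3) - 7)**2)**2 = ((10*(-3) - 7)**2)**2 = ((-30 - 7)**2)**2 = ((-37)**2)**2 = 1369**2 = 1874161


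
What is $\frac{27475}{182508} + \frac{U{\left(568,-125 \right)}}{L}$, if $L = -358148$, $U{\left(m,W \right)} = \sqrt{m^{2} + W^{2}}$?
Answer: $\frac{27475}{182508} - \frac{\sqrt{338249}}{358148} \approx 0.14892$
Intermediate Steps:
$U{\left(m,W \right)} = \sqrt{W^{2} + m^{2}}$
$\frac{27475}{182508} + \frac{U{\left(568,-125 \right)}}{L} = \frac{27475}{182508} + \frac{\sqrt{\left(-125\right)^{2} + 568^{2}}}{-358148} = 27475 \cdot \frac{1}{182508} + \sqrt{15625 + 322624} \left(- \frac{1}{358148}\right) = \frac{27475}{182508} + \sqrt{338249} \left(- \frac{1}{358148}\right) = \frac{27475}{182508} - \frac{\sqrt{338249}}{358148}$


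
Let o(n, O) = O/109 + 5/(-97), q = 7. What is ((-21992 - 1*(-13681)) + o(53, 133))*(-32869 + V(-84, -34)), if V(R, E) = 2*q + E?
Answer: 2889622507983/10573 ≈ 2.7330e+8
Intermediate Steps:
V(R, E) = 14 + E (V(R, E) = 2*7 + E = 14 + E)
o(n, O) = -5/97 + O/109 (o(n, O) = O*(1/109) + 5*(-1/97) = O/109 - 5/97 = -5/97 + O/109)
((-21992 - 1*(-13681)) + o(53, 133))*(-32869 + V(-84, -34)) = ((-21992 - 1*(-13681)) + (-5/97 + (1/109)*133))*(-32869 + (14 - 34)) = ((-21992 + 13681) + (-5/97 + 133/109))*(-32869 - 20) = (-8311 + 12356/10573)*(-32889) = -87859847/10573*(-32889) = 2889622507983/10573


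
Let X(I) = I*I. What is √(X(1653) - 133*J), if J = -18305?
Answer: √5166974 ≈ 2273.1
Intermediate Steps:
X(I) = I²
√(X(1653) - 133*J) = √(1653² - 133*(-18305)) = √(2732409 + 2434565) = √5166974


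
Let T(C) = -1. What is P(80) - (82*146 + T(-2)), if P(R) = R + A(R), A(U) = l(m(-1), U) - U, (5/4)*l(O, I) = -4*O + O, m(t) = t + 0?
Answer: -59843/5 ≈ -11969.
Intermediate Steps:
m(t) = t
l(O, I) = -12*O/5 (l(O, I) = 4*(-4*O + O)/5 = 4*(-3*O)/5 = -12*O/5)
A(U) = 12/5 - U (A(U) = -12/5*(-1) - U = 12/5 - U)
P(R) = 12/5 (P(R) = R + (12/5 - R) = 12/5)
P(80) - (82*146 + T(-2)) = 12/5 - (82*146 - 1) = 12/5 - (11972 - 1) = 12/5 - 1*11971 = 12/5 - 11971 = -59843/5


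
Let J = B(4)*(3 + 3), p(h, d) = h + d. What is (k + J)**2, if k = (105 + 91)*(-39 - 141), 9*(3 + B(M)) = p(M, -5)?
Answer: 11213962816/9 ≈ 1.2460e+9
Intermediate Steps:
p(h, d) = d + h
B(M) = -32/9 + M/9 (B(M) = -3 + (-5 + M)/9 = -3 + (-5/9 + M/9) = -32/9 + M/9)
k = -35280 (k = 196*(-180) = -35280)
J = -56/3 (J = (-32/9 + (1/9)*4)*(3 + 3) = (-32/9 + 4/9)*6 = -28/9*6 = -56/3 ≈ -18.667)
(k + J)**2 = (-35280 - 56/3)**2 = (-105896/3)**2 = 11213962816/9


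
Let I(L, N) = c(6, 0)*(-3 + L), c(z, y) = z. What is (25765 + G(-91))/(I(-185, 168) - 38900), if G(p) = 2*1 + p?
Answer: -6419/10007 ≈ -0.64145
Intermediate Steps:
I(L, N) = -18 + 6*L (I(L, N) = 6*(-3 + L) = -18 + 6*L)
G(p) = 2 + p
(25765 + G(-91))/(I(-185, 168) - 38900) = (25765 + (2 - 91))/((-18 + 6*(-185)) - 38900) = (25765 - 89)/((-18 - 1110) - 38900) = 25676/(-1128 - 38900) = 25676/(-40028) = 25676*(-1/40028) = -6419/10007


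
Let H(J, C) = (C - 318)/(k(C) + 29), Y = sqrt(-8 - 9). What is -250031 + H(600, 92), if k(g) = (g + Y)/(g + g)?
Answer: (-250031*sqrt(17) + 1357209852*I)/(sqrt(17) - 5428*I) ≈ -2.5004e+5 + 0.0058193*I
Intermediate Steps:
Y = I*sqrt(17) (Y = sqrt(-17) = I*sqrt(17) ≈ 4.1231*I)
k(g) = (g + I*sqrt(17))/(2*g) (k(g) = (g + I*sqrt(17))/(g + g) = (g + I*sqrt(17))/((2*g)) = (g + I*sqrt(17))*(1/(2*g)) = (g + I*sqrt(17))/(2*g))
H(J, C) = (-318 + C)/(29 + (C + I*sqrt(17))/(2*C)) (H(J, C) = (C - 318)/((C + I*sqrt(17))/(2*C) + 29) = (-318 + C)/(29 + (C + I*sqrt(17))/(2*C)))
-250031 + H(600, 92) = -250031 + 2*92*(-318 + 92)/(59*92 + I*sqrt(17)) = -250031 + 2*92*(-226)/(5428 + I*sqrt(17)) = -250031 - 41584/(5428 + I*sqrt(17))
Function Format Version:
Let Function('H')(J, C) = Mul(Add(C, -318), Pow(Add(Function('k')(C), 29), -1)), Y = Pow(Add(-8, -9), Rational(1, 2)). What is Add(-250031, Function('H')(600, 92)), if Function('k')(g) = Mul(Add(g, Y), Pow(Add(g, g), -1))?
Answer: Mul(Pow(Add(Pow(17, Rational(1, 2)), Mul(-5428, I)), -1), Add(Mul(-250031, Pow(17, Rational(1, 2))), Mul(1357209852, I))) ≈ Add(-2.5004e+5, Mul(0.0058193, I))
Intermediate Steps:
Y = Mul(I, Pow(17, Rational(1, 2))) (Y = Pow(-17, Rational(1, 2)) = Mul(I, Pow(17, Rational(1, 2))) ≈ Mul(4.1231, I))
Function('k')(g) = Mul(Rational(1, 2), Pow(g, -1), Add(g, Mul(I, Pow(17, Rational(1, 2))))) (Function('k')(g) = Mul(Add(g, Mul(I, Pow(17, Rational(1, 2)))), Pow(Add(g, g), -1)) = Mul(Add(g, Mul(I, Pow(17, Rational(1, 2)))), Pow(Mul(2, g), -1)) = Mul(Add(g, Mul(I, Pow(17, Rational(1, 2)))), Mul(Rational(1, 2), Pow(g, -1))) = Mul(Rational(1, 2), Pow(g, -1), Add(g, Mul(I, Pow(17, Rational(1, 2))))))
Function('H')(J, C) = Mul(Pow(Add(29, Mul(Rational(1, 2), Pow(C, -1), Add(C, Mul(I, Pow(17, Rational(1, 2)))))), -1), Add(-318, C)) (Function('H')(J, C) = Mul(Add(C, -318), Pow(Add(Mul(Rational(1, 2), Pow(C, -1), Add(C, Mul(I, Pow(17, Rational(1, 2))))), 29), -1)) = Mul(Add(-318, C), Pow(Add(29, Mul(Rational(1, 2), Pow(C, -1), Add(C, Mul(I, Pow(17, Rational(1, 2)))))), -1)) = Mul(Pow(Add(29, Mul(Rational(1, 2), Pow(C, -1), Add(C, Mul(I, Pow(17, Rational(1, 2)))))), -1), Add(-318, C)))
Add(-250031, Function('H')(600, 92)) = Add(-250031, Mul(2, 92, Pow(Add(Mul(59, 92), Mul(I, Pow(17, Rational(1, 2)))), -1), Add(-318, 92))) = Add(-250031, Mul(2, 92, Pow(Add(5428, Mul(I, Pow(17, Rational(1, 2)))), -1), -226)) = Add(-250031, Mul(-41584, Pow(Add(5428, Mul(I, Pow(17, Rational(1, 2)))), -1)))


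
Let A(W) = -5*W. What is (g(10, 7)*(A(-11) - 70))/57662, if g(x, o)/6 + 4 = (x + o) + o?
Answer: -900/28831 ≈ -0.031216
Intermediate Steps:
g(x, o) = -24 + 6*x + 12*o (g(x, o) = -24 + 6*((x + o) + o) = -24 + 6*((o + x) + o) = -24 + 6*(x + 2*o) = -24 + (6*x + 12*o) = -24 + 6*x + 12*o)
(g(10, 7)*(A(-11) - 70))/57662 = ((-24 + 6*10 + 12*7)*(-5*(-11) - 70))/57662 = ((-24 + 60 + 84)*(55 - 70))*(1/57662) = (120*(-15))*(1/57662) = -1800*1/57662 = -900/28831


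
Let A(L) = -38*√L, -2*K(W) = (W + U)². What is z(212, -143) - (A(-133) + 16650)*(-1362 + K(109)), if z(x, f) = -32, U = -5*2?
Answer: 104270593 - 237975*I*√133 ≈ 1.0427e+8 - 2.7445e+6*I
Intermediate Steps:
U = -10
K(W) = -(-10 + W)²/2 (K(W) = -(W - 10)²/2 = -(-10 + W)²/2)
z(212, -143) - (A(-133) + 16650)*(-1362 + K(109)) = -32 - (-38*I*√133 + 16650)*(-1362 - (-10 + 109)²/2) = -32 - (-38*I*√133 + 16650)*(-1362 - ½*99²) = -32 - (-38*I*√133 + 16650)*(-1362 - ½*9801) = -32 - (16650 - 38*I*√133)*(-1362 - 9801/2) = -32 - (16650 - 38*I*√133)*(-12525)/2 = -32 - (-104270625 + 237975*I*√133) = -32 + (104270625 - 237975*I*√133) = 104270593 - 237975*I*√133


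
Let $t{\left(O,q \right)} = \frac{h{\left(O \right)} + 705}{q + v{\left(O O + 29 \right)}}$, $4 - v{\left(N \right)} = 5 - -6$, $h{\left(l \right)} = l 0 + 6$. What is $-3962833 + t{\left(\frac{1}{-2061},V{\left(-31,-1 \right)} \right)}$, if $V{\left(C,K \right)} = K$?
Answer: $- \frac{31703375}{8} \approx -3.9629 \cdot 10^{6}$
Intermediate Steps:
$h{\left(l \right)} = 6$ ($h{\left(l \right)} = 0 + 6 = 6$)
$v{\left(N \right)} = -7$ ($v{\left(N \right)} = 4 - \left(5 - -6\right) = 4 - \left(5 + 6\right) = 4 - 11 = -7$)
$t{\left(O,q \right)} = \frac{711}{-7 + q}$ ($t{\left(O,q \right)} = \frac{6 + 705}{q - 7} = \frac{711}{-7 + q}$)
$-3962833 + t{\left(\frac{1}{-2061},V{\left(-31,-1 \right)} \right)} = -3962833 + \frac{711}{-7 - 1} = -3962833 + \frac{711}{-8} = -3962833 + 711 \left(- \frac{1}{8}\right) = -3962833 - \frac{711}{8} = - \frac{31703375}{8}$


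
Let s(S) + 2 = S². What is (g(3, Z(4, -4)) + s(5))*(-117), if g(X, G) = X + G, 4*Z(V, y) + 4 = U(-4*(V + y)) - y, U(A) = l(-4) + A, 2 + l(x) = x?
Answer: -5733/2 ≈ -2866.5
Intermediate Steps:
l(x) = -2 + x
U(A) = -6 + A (U(A) = (-2 - 4) + A = -6 + A)
Z(V, y) = -5/2 - V - 5*y/4 (Z(V, y) = -1 + ((-6 - 4*(V + y)) - y)/4 = -1 + ((-6 + (-4*V - 4*y)) - y)/4 = -1 + ((-6 - 4*V - 4*y) - y)/4 = -1 + (-6 - 5*y - 4*V)/4 = -1 + (-3/2 - V - 5*y/4) = -5/2 - V - 5*y/4)
g(X, G) = G + X
s(S) = -2 + S²
(g(3, Z(4, -4)) + s(5))*(-117) = (((-5/2 - 1*4 - 5/4*(-4)) + 3) + (-2 + 5²))*(-117) = (((-5/2 - 4 + 5) + 3) + (-2 + 25))*(-117) = ((-3/2 + 3) + 23)*(-117) = (3/2 + 23)*(-117) = (49/2)*(-117) = -5733/2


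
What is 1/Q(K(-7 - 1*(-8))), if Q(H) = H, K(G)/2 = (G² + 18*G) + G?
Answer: 1/40 ≈ 0.025000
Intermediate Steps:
K(G) = 2*G² + 38*G (K(G) = 2*((G² + 18*G) + G) = 2*(G² + 19*G) = 2*G² + 38*G)
1/Q(K(-7 - 1*(-8))) = 1/(2*(-7 - 1*(-8))*(19 + (-7 - 1*(-8)))) = 1/(2*(-7 + 8)*(19 + (-7 + 8))) = 1/(2*1*(19 + 1)) = 1/(2*1*20) = 1/40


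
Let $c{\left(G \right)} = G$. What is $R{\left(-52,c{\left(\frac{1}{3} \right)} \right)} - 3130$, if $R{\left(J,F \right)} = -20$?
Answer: $-3150$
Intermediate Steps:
$R{\left(-52,c{\left(\frac{1}{3} \right)} \right)} - 3130 = -20 - 3130 = -3150$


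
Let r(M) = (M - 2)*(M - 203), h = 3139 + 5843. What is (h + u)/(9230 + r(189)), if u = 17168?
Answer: 13075/3306 ≈ 3.9549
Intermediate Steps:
h = 8982
r(M) = (-203 + M)*(-2 + M) (r(M) = (-2 + M)*(-203 + M) = (-203 + M)*(-2 + M))
(h + u)/(9230 + r(189)) = (8982 + 17168)/(9230 + (406 + 189**2 - 205*189)) = 26150/(9230 + (406 + 35721 - 38745)) = 26150/(9230 - 2618) = 26150/6612 = 26150*(1/6612) = 13075/3306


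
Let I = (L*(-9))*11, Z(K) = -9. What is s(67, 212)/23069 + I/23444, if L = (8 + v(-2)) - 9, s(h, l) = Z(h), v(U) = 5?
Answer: -2336580/135207409 ≈ -0.017281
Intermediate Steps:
s(h, l) = -9
L = 4 (L = (8 + 5) - 9 = 13 - 9 = 4)
I = -396 (I = (4*(-9))*11 = -36*11 = -396)
s(67, 212)/23069 + I/23444 = -9/23069 - 396/23444 = -9*1/23069 - 396*1/23444 = -9/23069 - 99/5861 = -2336580/135207409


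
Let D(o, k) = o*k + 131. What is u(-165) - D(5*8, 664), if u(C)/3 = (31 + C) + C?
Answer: -27588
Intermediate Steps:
u(C) = 93 + 6*C (u(C) = 3*((31 + C) + C) = 3*(31 + 2*C) = 93 + 6*C)
D(o, k) = 131 + k*o (D(o, k) = k*o + 131 = 131 + k*o)
u(-165) - D(5*8, 664) = (93 + 6*(-165)) - (131 + 664*(5*8)) = (93 - 990) - (131 + 664*40) = -897 - (131 + 26560) = -897 - 1*26691 = -897 - 26691 = -27588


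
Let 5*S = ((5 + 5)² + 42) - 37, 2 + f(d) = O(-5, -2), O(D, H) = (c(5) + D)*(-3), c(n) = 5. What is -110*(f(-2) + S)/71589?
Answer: -2090/71589 ≈ -0.029194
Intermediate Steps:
O(D, H) = -15 - 3*D (O(D, H) = (5 + D)*(-3) = -15 - 3*D)
f(d) = -2 (f(d) = -2 + (-15 - 3*(-5)) = -2 + (-15 + 15) = -2 + 0 = -2)
S = 21 (S = (((5 + 5)² + 42) - 37)/5 = ((10² + 42) - 37)/5 = ((100 + 42) - 37)/5 = (142 - 37)/5 = (⅕)*105 = 21)
-110*(f(-2) + S)/71589 = -110*(-2 + 21)/71589 = -110*19*(1/71589) = -2090*1/71589 = -2090/71589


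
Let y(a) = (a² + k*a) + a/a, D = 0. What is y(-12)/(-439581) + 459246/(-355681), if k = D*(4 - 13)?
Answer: -201927389671/156350609661 ≈ -1.2915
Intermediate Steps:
k = 0 (k = 0*(4 - 13) = 0*(-9) = 0)
y(a) = 1 + a² (y(a) = (a² + 0*a) + a/a = (a² + 0) + 1 = a² + 1 = 1 + a²)
y(-12)/(-439581) + 459246/(-355681) = (1 + (-12)²)/(-439581) + 459246/(-355681) = (1 + 144)*(-1/439581) + 459246*(-1/355681) = 145*(-1/439581) - 459246/355681 = -145/439581 - 459246/355681 = -201927389671/156350609661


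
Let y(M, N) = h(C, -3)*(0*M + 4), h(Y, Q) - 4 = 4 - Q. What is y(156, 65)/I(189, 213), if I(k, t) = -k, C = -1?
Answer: -44/189 ≈ -0.23280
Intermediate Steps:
h(Y, Q) = 8 - Q (h(Y, Q) = 4 + (4 - Q) = 8 - Q)
y(M, N) = 44 (y(M, N) = (8 - 1*(-3))*(0*M + 4) = (8 + 3)*(0 + 4) = 11*4 = 44)
y(156, 65)/I(189, 213) = 44/((-1*189)) = 44/(-189) = 44*(-1/189) = -44/189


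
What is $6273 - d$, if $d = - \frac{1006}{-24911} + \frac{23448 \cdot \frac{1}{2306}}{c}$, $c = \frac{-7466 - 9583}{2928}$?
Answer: $\frac{1024215870533267}{163229302589} \approx 6274.7$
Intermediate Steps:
$c = - \frac{5683}{976}$ ($c = \left(-17049\right) \frac{1}{2928} = - \frac{5683}{976} \approx -5.8227$)
$d = - \frac{278455392470}{163229302589}$ ($d = - \frac{1006}{-24911} + \frac{23448 \cdot \frac{1}{2306}}{- \frac{5683}{976}} = \left(-1006\right) \left(- \frac{1}{24911}\right) + 23448 \cdot \frac{1}{2306} \left(- \frac{976}{5683}\right) = \frac{1006}{24911} + \frac{11724}{1153} \left(- \frac{976}{5683}\right) = \frac{1006}{24911} - \frac{11442624}{6552499} = - \frac{278455392470}{163229302589} \approx -1.7059$)
$6273 - d = 6273 - - \frac{278455392470}{163229302589} = 6273 + \frac{278455392470}{163229302589} = \frac{1024215870533267}{163229302589}$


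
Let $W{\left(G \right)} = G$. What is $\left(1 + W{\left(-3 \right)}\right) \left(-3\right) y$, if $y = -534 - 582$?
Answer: $-6696$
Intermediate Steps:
$y = -1116$ ($y = -534 - 582 = -1116$)
$\left(1 + W{\left(-3 \right)}\right) \left(-3\right) y = \left(1 - 3\right) \left(-3\right) \left(-1116\right) = \left(-2\right) \left(-3\right) \left(-1116\right) = 6 \left(-1116\right) = -6696$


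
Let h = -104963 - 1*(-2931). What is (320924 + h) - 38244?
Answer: 180648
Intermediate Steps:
h = -102032 (h = -104963 + 2931 = -102032)
(320924 + h) - 38244 = (320924 - 102032) - 38244 = 218892 - 38244 = 180648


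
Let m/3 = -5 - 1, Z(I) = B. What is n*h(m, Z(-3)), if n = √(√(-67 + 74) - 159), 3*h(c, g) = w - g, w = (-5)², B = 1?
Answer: 8*√(-159 + √7) ≈ 100.03*I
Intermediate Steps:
w = 25
Z(I) = 1
m = -18 (m = 3*(-5 - 1) = 3*(-6) = -18)
h(c, g) = 25/3 - g/3 (h(c, g) = (25 - g)/3 = 25/3 - g/3)
n = √(-159 + √7) (n = √(√7 - 159) = √(-159 + √7) ≈ 12.504*I)
n*h(m, Z(-3)) = √(-159 + √7)*(25/3 - ⅓*1) = √(-159 + √7)*(25/3 - ⅓) = √(-159 + √7)*8 = 8*√(-159 + √7)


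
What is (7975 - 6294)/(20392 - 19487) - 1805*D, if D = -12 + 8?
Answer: 6535781/905 ≈ 7221.9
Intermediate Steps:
D = -4
(7975 - 6294)/(20392 - 19487) - 1805*D = (7975 - 6294)/(20392 - 19487) - 1805*(-4) = 1681/905 + 7220 = 6535781/905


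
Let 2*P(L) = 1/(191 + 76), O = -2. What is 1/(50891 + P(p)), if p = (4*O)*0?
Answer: 534/27175795 ≈ 1.9650e-5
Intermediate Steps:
p = 0 (p = (4*(-2))*0 = -8*0 = 0)
P(L) = 1/534 (P(L) = 1/(2*(191 + 76)) = (½)/267 = (½)*(1/267) = 1/534)
1/(50891 + P(p)) = 1/(50891 + 1/534) = 1/(27175795/534) = 534/27175795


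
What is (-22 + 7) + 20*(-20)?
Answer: -415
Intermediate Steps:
(-22 + 7) + 20*(-20) = -15 - 400 = -415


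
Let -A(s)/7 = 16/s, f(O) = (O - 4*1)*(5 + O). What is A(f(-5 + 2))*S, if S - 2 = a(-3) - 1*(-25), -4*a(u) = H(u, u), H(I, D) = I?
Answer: 222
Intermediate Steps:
a(u) = -u/4
f(O) = (-4 + O)*(5 + O) (f(O) = (O - 4)*(5 + O) = (-4 + O)*(5 + O))
S = 111/4 (S = 2 + (-¼*(-3) - 1*(-25)) = 2 + (¾ + 25) = 2 + 103/4 = 111/4 ≈ 27.750)
A(s) = -112/s
A(f(-5 + 2))*S = -112/(-20 + (-5 + 2) + (-5 + 2)²)*(111/4) = -112/(-20 - 3 + (-3)²)*(111/4) = -112/(-20 - 3 + 9)*(111/4) = -112/(-14)*(111/4) = -112*(-1/14)*(111/4) = 8*(111/4) = 222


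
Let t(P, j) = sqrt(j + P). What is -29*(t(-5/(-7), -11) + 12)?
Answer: -348 - 174*I*sqrt(14)/7 ≈ -348.0 - 93.007*I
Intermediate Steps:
t(P, j) = sqrt(P + j)
-29*(t(-5/(-7), -11) + 12) = -29*(sqrt(-5/(-7) - 11) + 12) = -29*(sqrt(-5*(-1/7) - 11) + 12) = -29*(sqrt(5/7 - 11) + 12) = -29*(sqrt(-72/7) + 12) = -29*(6*I*sqrt(14)/7 + 12) = -29*(12 + 6*I*sqrt(14)/7) = -348 - 174*I*sqrt(14)/7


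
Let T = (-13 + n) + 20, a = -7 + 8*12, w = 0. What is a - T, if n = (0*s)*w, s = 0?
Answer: 82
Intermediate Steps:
n = 0 (n = (0*0)*0 = 0*0 = 0)
a = 89 (a = -7 + 96 = 89)
T = 7 (T = (-13 + 0) + 20 = -13 + 20 = 7)
a - T = 89 - 1*7 = 89 - 7 = 82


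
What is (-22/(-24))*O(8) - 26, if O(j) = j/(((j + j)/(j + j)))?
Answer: -56/3 ≈ -18.667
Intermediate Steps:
O(j) = j (O(j) = j/(((2*j)/((2*j)))) = j/(((2*j)*(1/(2*j)))) = j/1 = j*1 = j)
(-22/(-24))*O(8) - 26 = -22/(-24)*8 - 26 = -22*(-1/24)*8 - 26 = (11/12)*8 - 26 = 22/3 - 26 = -56/3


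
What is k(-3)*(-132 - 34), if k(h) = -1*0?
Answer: 0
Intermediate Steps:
k(h) = 0
k(-3)*(-132 - 34) = 0*(-132 - 34) = 0*(-166) = 0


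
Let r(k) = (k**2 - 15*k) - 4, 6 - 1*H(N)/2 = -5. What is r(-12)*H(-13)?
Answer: 7040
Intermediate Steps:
H(N) = 22 (H(N) = 12 - 2*(-5) = 12 + 10 = 22)
r(k) = -4 + k**2 - 15*k
r(-12)*H(-13) = (-4 + (-12)**2 - 15*(-12))*22 = (-4 + 144 + 180)*22 = 320*22 = 7040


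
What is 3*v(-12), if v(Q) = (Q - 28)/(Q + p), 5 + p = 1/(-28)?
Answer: 1120/159 ≈ 7.0440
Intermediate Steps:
p = -141/28 (p = -5 + 1/(-28) = -5 - 1/28 = -141/28 ≈ -5.0357)
v(Q) = (-28 + Q)/(-141/28 + Q) (v(Q) = (Q - 28)/(Q - 141/28) = (-28 + Q)/(-141/28 + Q))
3*v(-12) = 3*(28*(-28 - 12)/(-141 + 28*(-12))) = 3*(28*(-40)/(-141 - 336)) = 3*(28*(-40)/(-477)) = 3*(28*(-1/477)*(-40)) = 3*(1120/477) = 1120/159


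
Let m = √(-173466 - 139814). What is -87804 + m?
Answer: -87804 + 8*I*√4895 ≈ -87804.0 + 559.71*I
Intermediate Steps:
m = 8*I*√4895 (m = √(-313280) = 8*I*√4895 ≈ 559.71*I)
-87804 + m = -87804 + 8*I*√4895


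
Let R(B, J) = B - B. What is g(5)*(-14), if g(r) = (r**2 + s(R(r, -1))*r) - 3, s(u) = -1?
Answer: -238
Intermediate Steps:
R(B, J) = 0
g(r) = -3 + r**2 - r (g(r) = (r**2 - r) - 3 = -3 + r**2 - r)
g(5)*(-14) = (-3 + 5**2 - 1*5)*(-14) = (-3 + 25 - 5)*(-14) = 17*(-14) = -238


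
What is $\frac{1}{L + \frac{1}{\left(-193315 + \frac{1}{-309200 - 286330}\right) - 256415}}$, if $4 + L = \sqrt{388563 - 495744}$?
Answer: $- \frac{286926881834826142847734}{7689420964822745921244396937} - \frac{215195041751543889071403 i \sqrt{11909}}{7689420964822745921244396937} \approx -3.7314 \cdot 10^{-5} - 0.0030541 i$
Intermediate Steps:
$L = -4 + 3 i \sqrt{11909}$ ($L = -4 + \sqrt{388563 - 495744} = -4 + \sqrt{-107181} = -4 + 3 i \sqrt{11909} \approx -4.0 + 327.39 i$)
$\frac{1}{L + \frac{1}{\left(-193315 + \frac{1}{-309200 - 286330}\right) - 256415}} = \frac{1}{\left(-4 + 3 i \sqrt{11909}\right) + \frac{1}{\left(-193315 + \frac{1}{-309200 - 286330}\right) - 256415}} = \frac{1}{\left(-4 + 3 i \sqrt{11909}\right) + \frac{1}{\left(-193315 + \frac{1}{-595530}\right) - 256415}} = \frac{1}{\left(-4 + 3 i \sqrt{11909}\right) + \frac{1}{\left(-193315 - \frac{1}{595530}\right) - 256415}} = \frac{1}{\left(-4 + 3 i \sqrt{11909}\right) + \frac{1}{- \frac{115124881951}{595530} - 256415}} = \frac{1}{\left(-4 + 3 i \sqrt{11909}\right) + \frac{1}{- \frac{267827706901}{595530}}} = \frac{1}{\left(-4 + 3 i \sqrt{11909}\right) - \frac{595530}{267827706901}} = \frac{1}{- \frac{1071311423134}{267827706901} + 3 i \sqrt{11909}}$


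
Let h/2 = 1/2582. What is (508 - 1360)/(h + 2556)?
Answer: -1099932/3299797 ≈ -0.33333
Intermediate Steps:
h = 1/1291 (h = 2/2582 = 2*(1/2582) = 1/1291 ≈ 0.00077459)
(508 - 1360)/(h + 2556) = (508 - 1360)/(1/1291 + 2556) = -852/3299797/1291 = -852*1291/3299797 = -1099932/3299797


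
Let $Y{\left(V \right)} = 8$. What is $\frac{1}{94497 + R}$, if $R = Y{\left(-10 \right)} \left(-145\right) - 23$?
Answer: $\frac{1}{93314} \approx 1.0717 \cdot 10^{-5}$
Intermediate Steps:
$R = -1183$ ($R = 8 \left(-145\right) - 23 = -1160 - 23 = -1183$)
$\frac{1}{94497 + R} = \frac{1}{94497 - 1183} = \frac{1}{93314}$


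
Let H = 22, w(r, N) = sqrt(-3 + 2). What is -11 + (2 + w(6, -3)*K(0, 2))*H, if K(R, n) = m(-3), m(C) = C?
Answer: 33 - 66*I ≈ 33.0 - 66.0*I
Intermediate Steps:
w(r, N) = I (w(r, N) = sqrt(-1) = I)
K(R, n) = -3
-11 + (2 + w(6, -3)*K(0, 2))*H = -11 + (2 + I*(-3))*22 = -11 + (2 - 3*I)*22 = -11 + (44 - 66*I) = 33 - 66*I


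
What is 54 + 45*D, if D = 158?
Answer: 7164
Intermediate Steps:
54 + 45*D = 54 + 45*158 = 54 + 7110 = 7164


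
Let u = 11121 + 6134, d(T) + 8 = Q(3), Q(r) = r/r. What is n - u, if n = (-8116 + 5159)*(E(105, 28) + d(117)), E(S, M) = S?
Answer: -307041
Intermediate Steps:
Q(r) = 1
d(T) = -7 (d(T) = -8 + 1 = -7)
u = 17255
n = -289786 (n = (-8116 + 5159)*(105 - 7) = -2957*98 = -289786)
n - u = -289786 - 1*17255 = -289786 - 17255 = -307041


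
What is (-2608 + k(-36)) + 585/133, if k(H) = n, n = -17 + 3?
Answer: -348141/133 ≈ -2617.6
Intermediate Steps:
n = -14
k(H) = -14
(-2608 + k(-36)) + 585/133 = (-2608 - 14) + 585/133 = -2622 + 585*(1/133) = -2622 + 585/133 = -348141/133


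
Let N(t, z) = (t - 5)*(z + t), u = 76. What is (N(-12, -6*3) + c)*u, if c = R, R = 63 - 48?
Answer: 39900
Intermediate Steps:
R = 15
N(t, z) = (-5 + t)*(t + z)
c = 15
(N(-12, -6*3) + c)*u = (((-12)² - 5*(-12) - (-30)*3 - (-72)*3) + 15)*76 = ((144 + 60 - 5*(-18) - 12*(-18)) + 15)*76 = ((144 + 60 + 90 + 216) + 15)*76 = (510 + 15)*76 = 525*76 = 39900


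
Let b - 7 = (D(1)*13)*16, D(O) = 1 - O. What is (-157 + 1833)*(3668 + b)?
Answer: 6159300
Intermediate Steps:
b = 7 (b = 7 + ((1 - 1*1)*13)*16 = 7 + ((1 - 1)*13)*16 = 7 + (0*13)*16 = 7 + 0*16 = 7 + 0 = 7)
(-157 + 1833)*(3668 + b) = (-157 + 1833)*(3668 + 7) = 1676*3675 = 6159300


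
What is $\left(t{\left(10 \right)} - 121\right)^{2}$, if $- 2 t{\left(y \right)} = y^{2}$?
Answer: $29241$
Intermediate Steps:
$t{\left(y \right)} = - \frac{y^{2}}{2}$
$\left(t{\left(10 \right)} - 121\right)^{2} = \left(- \frac{10^{2}}{2} - 121\right)^{2} = \left(\left(- \frac{1}{2}\right) 100 - 121\right)^{2} = \left(-50 - 121\right)^{2} = \left(-171\right)^{2} = 29241$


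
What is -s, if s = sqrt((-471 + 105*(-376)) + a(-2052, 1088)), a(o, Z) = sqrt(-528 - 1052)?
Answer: -sqrt(-39951 + 2*I*sqrt(395)) ≈ -0.099434 - 199.88*I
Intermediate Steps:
a(o, Z) = 2*I*sqrt(395) (a(o, Z) = sqrt(-1580) = 2*I*sqrt(395))
s = sqrt(-39951 + 2*I*sqrt(395)) (s = sqrt((-471 + 105*(-376)) + 2*I*sqrt(395)) = sqrt((-471 - 39480) + 2*I*sqrt(395)) = sqrt(-39951 + 2*I*sqrt(395)) ≈ 0.0994 + 199.88*I)
-s = -sqrt(-39951 + 2*I*sqrt(395))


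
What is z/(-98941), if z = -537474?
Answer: 537474/98941 ≈ 5.4323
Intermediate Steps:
z/(-98941) = -537474/(-98941) = -537474*(-1/98941) = 537474/98941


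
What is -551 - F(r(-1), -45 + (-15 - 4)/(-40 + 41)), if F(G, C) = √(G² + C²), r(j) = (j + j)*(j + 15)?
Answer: -551 - 4*√305 ≈ -620.86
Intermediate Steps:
r(j) = 2*j*(15 + j) (r(j) = (2*j)*(15 + j) = 2*j*(15 + j))
F(G, C) = √(C² + G²)
-551 - F(r(-1), -45 + (-15 - 4)/(-40 + 41)) = -551 - √((-45 + (-15 - 4)/(-40 + 41))² + (2*(-1)*(15 - 1))²) = -551 - √((-45 - 19/1)² + (2*(-1)*14)²) = -551 - √((-45 - 19*1)² + (-28)²) = -551 - √((-45 - 19)² + 784) = -551 - √((-64)² + 784) = -551 - √(4096 + 784) = -551 - √4880 = -551 - 4*√305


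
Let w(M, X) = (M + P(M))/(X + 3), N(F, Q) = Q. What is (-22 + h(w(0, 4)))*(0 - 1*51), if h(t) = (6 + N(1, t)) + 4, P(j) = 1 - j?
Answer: 4233/7 ≈ 604.71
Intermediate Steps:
w(M, X) = 1/(3 + X) (w(M, X) = (M + (1 - M))/(X + 3) = 1/(3 + X))
h(t) = 10 + t (h(t) = (6 + t) + 4 = 10 + t)
(-22 + h(w(0, 4)))*(0 - 1*51) = (-22 + (10 + 1/(3 + 4)))*(0 - 1*51) = (-22 + (10 + 1/7))*(0 - 51) = (-22 + (10 + ⅐))*(-51) = (-22 + 71/7)*(-51) = -83/7*(-51) = 4233/7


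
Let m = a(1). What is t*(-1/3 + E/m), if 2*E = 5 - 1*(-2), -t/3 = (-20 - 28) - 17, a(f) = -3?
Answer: -585/2 ≈ -292.50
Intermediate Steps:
m = -3
t = 195 (t = -3*((-20 - 28) - 17) = -3*(-48 - 17) = -3*(-65) = 195)
E = 7/2 (E = (5 - 1*(-2))/2 = (5 + 2)/2 = (½)*7 = 7/2 ≈ 3.5000)
t*(-1/3 + E/m) = 195*(-1/3 + (7/2)/(-3)) = 195*(-1*⅓ + (7/2)*(-⅓)) = 195*(-⅓ - 7/6) = 195*(-3/2) = -585/2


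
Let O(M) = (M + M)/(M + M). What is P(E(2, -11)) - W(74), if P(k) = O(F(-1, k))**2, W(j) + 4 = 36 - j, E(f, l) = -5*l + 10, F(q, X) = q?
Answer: 43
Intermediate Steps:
O(M) = 1 (O(M) = (2*M)/((2*M)) = (2*M)*(1/(2*M)) = 1)
E(f, l) = 10 - 5*l
W(j) = 32 - j (W(j) = -4 + (36 - j) = 32 - j)
P(k) = 1 (P(k) = 1**2 = 1)
P(E(2, -11)) - W(74) = 1 - (32 - 1*74) = 1 - (32 - 74) = 1 - 1*(-42) = 1 + 42 = 43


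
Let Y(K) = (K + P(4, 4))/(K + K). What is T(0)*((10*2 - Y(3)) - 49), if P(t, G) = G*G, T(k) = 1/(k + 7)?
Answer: -193/42 ≈ -4.5952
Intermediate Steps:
T(k) = 1/(7 + k)
P(t, G) = G²
Y(K) = (16 + K)/(2*K) (Y(K) = (K + 4²)/(K + K) = (K + 16)/((2*K)) = (16 + K)*(1/(2*K)) = (16 + K)/(2*K))
T(0)*((10*2 - Y(3)) - 49) = ((10*2 - (16 + 3)/(2*3)) - 49)/(7 + 0) = ((20 - 19/(2*3)) - 49)/7 = ((20 - 1*19/6) - 49)/7 = ((20 - 19/6) - 49)/7 = (101/6 - 49)/7 = (⅐)*(-193/6) = -193/42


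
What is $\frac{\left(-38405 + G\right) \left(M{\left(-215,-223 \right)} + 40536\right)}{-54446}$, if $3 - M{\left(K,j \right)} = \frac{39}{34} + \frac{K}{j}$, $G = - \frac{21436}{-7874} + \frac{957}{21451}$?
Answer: $\frac{249197475633591106932}{8715709073440691} \approx 28592.0$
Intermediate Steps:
$G = \frac{233679527}{84452587}$ ($G = \left(-21436\right) \left(- \frac{1}{7874}\right) + 957 \cdot \frac{1}{21451} = \frac{10718}{3937} + \frac{957}{21451} = \frac{233679527}{84452587} \approx 2.767$)
$M{\left(K,j \right)} = \frac{63}{34} - \frac{K}{j}$ ($M{\left(K,j \right)} = 3 - \left(\frac{39}{34} + \frac{K}{j}\right) = \frac{63}{34} - \frac{K}{j}$)
$\frac{\left(-38405 + G\right) \left(M{\left(-215,-223 \right)} + 40536\right)}{-54446} = \frac{\left(-38405 + \frac{233679527}{84452587}\right) \left(\left(\frac{63}{34} - - \frac{215}{-223}\right) + 40536\right)}{-54446} = - \frac{3243167924208 \left(\left(\frac{63}{34} - \left(-215\right) \left(- \frac{1}{223}\right)\right) + 40536\right)}{84452587} \left(- \frac{1}{54446}\right) = - \frac{3243167924208 \left(\left(\frac{63}{34} - \frac{215}{223}\right) + 40536\right)}{84452587} \left(- \frac{1}{54446}\right) = - \frac{3243167924208 \left(\frac{6739}{7582} + 40536\right)}{84452587} \left(- \frac{1}{54446}\right) = \left(- \frac{3243167924208}{84452587}\right) \frac{307350691}{7582} \left(- \frac{1}{54446}\right) = \left(- \frac{498394951267182213864}{320159757317}\right) \left(- \frac{1}{54446}\right) = \frac{249197475633591106932}{8715709073440691}$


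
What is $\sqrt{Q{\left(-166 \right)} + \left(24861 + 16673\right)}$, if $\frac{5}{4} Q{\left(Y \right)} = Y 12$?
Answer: $\frac{\sqrt{998510}}{5} \approx 199.85$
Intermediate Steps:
$Q{\left(Y \right)} = \frac{48 Y}{5}$ ($Q{\left(Y \right)} = \frac{4 Y 12}{5} = \frac{4 \cdot 12 Y}{5} = \frac{48 Y}{5}$)
$\sqrt{Q{\left(-166 \right)} + \left(24861 + 16673\right)} = \sqrt{\frac{48}{5} \left(-166\right) + \left(24861 + 16673\right)} = \sqrt{- \frac{7968}{5} + 41534} = \sqrt{\frac{199702}{5}} = \frac{\sqrt{998510}}{5}$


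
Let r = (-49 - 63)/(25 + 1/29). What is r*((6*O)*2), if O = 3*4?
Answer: -77952/121 ≈ -644.23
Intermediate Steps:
O = 12
r = -1624/363 (r = -112/(25 + 1/29) = -112/726/29 = -112*29/726 = -1624/363 ≈ -4.4738)
r*((6*O)*2) = -1624*6*12*2/363 = -38976*2/121 = -1624/363*144 = -77952/121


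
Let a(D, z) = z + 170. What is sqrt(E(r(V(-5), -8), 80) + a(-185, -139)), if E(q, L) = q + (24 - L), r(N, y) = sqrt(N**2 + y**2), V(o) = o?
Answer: sqrt(-25 + sqrt(89)) ≈ 3.9454*I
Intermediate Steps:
a(D, z) = 170 + z
E(q, L) = 24 + q - L
sqrt(E(r(V(-5), -8), 80) + a(-185, -139)) = sqrt((24 + sqrt((-5)**2 + (-8)**2) - 1*80) + (170 - 139)) = sqrt((24 + sqrt(25 + 64) - 80) + 31) = sqrt((24 + sqrt(89) - 80) + 31) = sqrt((-56 + sqrt(89)) + 31) = sqrt(-25 + sqrt(89))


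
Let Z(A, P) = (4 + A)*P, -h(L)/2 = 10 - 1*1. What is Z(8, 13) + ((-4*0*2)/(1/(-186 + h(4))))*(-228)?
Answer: 156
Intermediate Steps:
h(L) = -18 (h(L) = -2*(10 - 1*1) = -2*(10 - 1) = -2*9 = -18)
Z(A, P) = P*(4 + A)
Z(8, 13) + ((-4*0*2)/(1/(-186 + h(4))))*(-228) = 13*(4 + 8) + ((-4*0*2)/(1/(-186 - 18)))*(-228) = 13*12 + ((0*2)/(1/(-204)))*(-228) = 156 + (0/(-1/204))*(-228) = 156 + (0*(-204))*(-228) = 156 + 0*(-228) = 156 + 0 = 156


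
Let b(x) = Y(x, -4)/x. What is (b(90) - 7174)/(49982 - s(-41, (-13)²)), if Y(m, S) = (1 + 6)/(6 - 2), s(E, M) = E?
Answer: -2582633/18008280 ≈ -0.14341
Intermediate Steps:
Y(m, S) = 7/4
b(x) = 7/(4*x)
(b(90) - 7174)/(49982 - s(-41, (-13)²)) = ((7/4)/90 - 7174)/(49982 - 1*(-41)) = ((7/4)*(1/90) - 7174)/(49982 + 41) = (7/360 - 7174)/50023 = -2582633/360*1/50023 = -2582633/18008280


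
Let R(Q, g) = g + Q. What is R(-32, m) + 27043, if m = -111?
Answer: 26900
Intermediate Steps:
R(Q, g) = Q + g
R(-32, m) + 27043 = (-32 - 111) + 27043 = -143 + 27043 = 26900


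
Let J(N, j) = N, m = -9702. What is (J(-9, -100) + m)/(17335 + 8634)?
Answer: -9711/25969 ≈ -0.37395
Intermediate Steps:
(J(-9, -100) + m)/(17335 + 8634) = (-9 - 9702)/(17335 + 8634) = -9711/25969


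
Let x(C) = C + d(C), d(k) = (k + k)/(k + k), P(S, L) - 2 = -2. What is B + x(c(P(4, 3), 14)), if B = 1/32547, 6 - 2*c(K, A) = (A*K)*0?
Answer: 130189/32547 ≈ 4.0000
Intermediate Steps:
P(S, L) = 0 (P(S, L) = 2 - 2 = 0)
c(K, A) = 3 (c(K, A) = 3 - A*K*0/2 = 3 - ½*0 = 3 + 0 = 3)
d(k) = 1 (d(k) = (2*k)/((2*k)) = (2*k)*(1/(2*k)) = 1)
x(C) = 1 + C (x(C) = C + 1 = 1 + C)
B = 1/32547 ≈ 3.0725e-5
B + x(c(P(4, 3), 14)) = 1/32547 + (1 + 3) = 1/32547 + 4 = 130189/32547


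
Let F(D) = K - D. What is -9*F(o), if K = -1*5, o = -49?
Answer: -396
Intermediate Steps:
K = -5
F(D) = -5 - D
-9*F(o) = -9*(-5 - 1*(-49)) = -9*(-5 + 49) = -9*44 = -396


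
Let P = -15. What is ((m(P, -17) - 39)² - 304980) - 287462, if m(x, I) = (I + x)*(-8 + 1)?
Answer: -558217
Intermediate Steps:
m(x, I) = -7*I - 7*x (m(x, I) = (I + x)*(-7) = -7*I - 7*x)
((m(P, -17) - 39)² - 304980) - 287462 = (((-7*(-17) - 7*(-15)) - 39)² - 304980) - 287462 = (((119 + 105) - 39)² - 304980) - 287462 = ((224 - 39)² - 304980) - 287462 = (185² - 304980) - 287462 = (34225 - 304980) - 287462 = -270755 - 287462 = -558217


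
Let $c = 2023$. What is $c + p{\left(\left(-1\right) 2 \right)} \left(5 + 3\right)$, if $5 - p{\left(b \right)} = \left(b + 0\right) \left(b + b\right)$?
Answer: $1999$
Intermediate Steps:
$p{\left(b \right)} = 5 - 2 b^{2}$ ($p{\left(b \right)} = 5 - \left(b + 0\right) \left(b + b\right) = 5 - b 2 b = 5 - 2 b^{2}$)
$c + p{\left(\left(-1\right) 2 \right)} \left(5 + 3\right) = 2023 + \left(5 - 2 \left(\left(-1\right) 2\right)^{2}\right) \left(5 + 3\right) = 2023 + \left(5 - 2 \left(-2\right)^{2}\right) 8 = 2023 + \left(5 - 8\right) 8 = 2023 - 24 = 1999$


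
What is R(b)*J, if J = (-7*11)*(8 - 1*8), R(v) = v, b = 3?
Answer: 0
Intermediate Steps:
J = 0 (J = -77*(8 - 8) = -77*0 = 0)
R(b)*J = 3*0 = 0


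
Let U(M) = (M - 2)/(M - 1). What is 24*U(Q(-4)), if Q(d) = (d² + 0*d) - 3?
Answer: 22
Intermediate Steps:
Q(d) = -3 + d² (Q(d) = (d² + 0) - 3 = d² - 3 = -3 + d²)
U(M) = (-2 + M)/(-1 + M)
24*U(Q(-4)) = 24*((-2 + (-3 + (-4)²))/(-1 + (-3 + (-4)²))) = 24*((-2 + (-3 + 16))/(-1 + (-3 + 16))) = 24*((-2 + 13)/(-1 + 13)) = 24*(11/12) = 22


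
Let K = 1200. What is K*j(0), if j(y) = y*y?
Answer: 0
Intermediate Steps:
j(y) = y**2
K*j(0) = 1200*0**2 = 1200*0 = 0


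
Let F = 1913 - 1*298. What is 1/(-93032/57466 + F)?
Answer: 28733/46357279 ≈ 0.00061982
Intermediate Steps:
F = 1615 (F = 1913 - 298 = 1615)
1/(-93032/57466 + F) = 1/(-93032/57466 + 1615) = 1/(-93032*1/57466 + 1615) = 1/(-46516/28733 + 1615) = 1/(46357279/28733) = 28733/46357279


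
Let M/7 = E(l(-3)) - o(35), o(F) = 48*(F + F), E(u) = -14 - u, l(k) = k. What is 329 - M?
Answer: 23926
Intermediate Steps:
o(F) = 96*F (o(F) = 48*(2*F) = 96*F)
M = -23597 (M = 7*((-14 - 1*(-3)) - 96*35) = 7*((-14 + 3) - 1*3360) = 7*(-11 - 3360) = 7*(-3371) = -23597)
329 - M = 329 - 1*(-23597) = 329 + 23597 = 23926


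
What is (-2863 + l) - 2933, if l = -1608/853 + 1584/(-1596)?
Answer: -657876864/113449 ≈ -5798.9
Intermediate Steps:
l = -326460/113449 (l = -1608*1/853 + 1584*(-1/1596) = -1608/853 - 132/133 = -326460/113449 ≈ -2.8776)
(-2863 + l) - 2933 = (-2863 - 326460/113449) - 2933 = -325130947/113449 - 2933 = -657876864/113449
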